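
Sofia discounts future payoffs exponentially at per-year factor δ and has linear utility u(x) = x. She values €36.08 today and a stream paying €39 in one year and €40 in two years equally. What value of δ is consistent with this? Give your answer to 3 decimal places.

The stream is worth 39δ + 40δ² today, so 39δ + 40δ² = 36.08.
That is, 40δ² + 39δ − 36.08 = 0, a quadratic in δ.
By the quadratic formula (taking the positive root), δ = (−39 + √7293.80) / 80 ≈ 0.580.

δ ≈ 0.580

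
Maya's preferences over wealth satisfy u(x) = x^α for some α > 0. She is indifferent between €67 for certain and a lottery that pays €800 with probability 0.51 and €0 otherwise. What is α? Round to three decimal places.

Since u(0) = 0, the lottery's EU is 0.51·800^α.
Equating: 67^α = 0.51·800^α, i.e. 0.0838^α = 0.51.
Take logs: α = ln 0.51 / ln(67/800) ≈ 0.27152.

α ≈ 0.272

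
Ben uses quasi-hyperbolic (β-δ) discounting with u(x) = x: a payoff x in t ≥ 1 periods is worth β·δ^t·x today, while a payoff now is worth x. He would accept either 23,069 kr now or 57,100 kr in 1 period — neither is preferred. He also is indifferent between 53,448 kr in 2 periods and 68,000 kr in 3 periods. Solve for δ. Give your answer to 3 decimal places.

From the later pair, β·δ^2·53448 = β·δ^3·68000; dividing through, δ = 53448/68000 = 0.78600.

δ ≈ 0.786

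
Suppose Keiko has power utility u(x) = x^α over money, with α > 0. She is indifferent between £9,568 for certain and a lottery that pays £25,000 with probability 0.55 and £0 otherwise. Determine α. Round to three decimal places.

EU(lottery) = 0.55·25000^α + 0.45·0 = 0.55·25000^α.
Setting u(9568) equal to that: 9568^α = 0.55·25000^α ⇒ (9568/25000)^α = 0.55.
Taking logs: α·ln(9568/25000) = ln(0.55), so α = -0.597837 / -0.960452 ≈ 0.622.

α ≈ 0.622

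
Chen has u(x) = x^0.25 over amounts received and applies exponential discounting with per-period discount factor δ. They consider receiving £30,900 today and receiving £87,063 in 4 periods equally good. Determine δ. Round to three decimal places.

δ ≈ 0.937

Equating discounted utilities: u(30900) = δ^4·u(87063) ⇒ δ^4 = u(30900)/u(87063).
Since u(x) = x^0.25, δ^4 = (30900/87063)^0.25 = 0.35492^0.25 = 0.77185.
Hence δ = (0.77185)^(1/4) = 0.93731.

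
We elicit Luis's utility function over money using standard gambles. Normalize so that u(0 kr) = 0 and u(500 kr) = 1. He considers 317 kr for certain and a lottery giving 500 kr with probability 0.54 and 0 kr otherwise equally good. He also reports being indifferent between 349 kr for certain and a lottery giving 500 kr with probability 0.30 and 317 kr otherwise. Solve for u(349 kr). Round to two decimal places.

0.68

From the first indifference, u(317 kr) = 0.54·u(500 kr) + 0.46·u(0 kr) = 0.54·1 + 0.46·0 = 0.54.
The second indifference gives u(349 kr) = 0.30·u(500 kr) + 0.70·u(317 kr) = 0.30·1.00 + 0.70·0.54 = 0.6780.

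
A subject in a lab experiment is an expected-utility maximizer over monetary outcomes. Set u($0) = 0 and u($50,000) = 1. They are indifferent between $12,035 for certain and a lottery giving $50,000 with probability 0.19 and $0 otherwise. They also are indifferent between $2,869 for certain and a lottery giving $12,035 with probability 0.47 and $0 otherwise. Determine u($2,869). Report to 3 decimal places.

From the first indifference, u($12,035) = 0.19·u($50,000) + 0.81·u($0) = 0.19·1 + 0.81·0 = 0.19.
The second indifference gives u($2,869) = 0.47·u($12,035) + 0.53·u($0) = 0.47·0.19 + 0.53·0.00 = 0.0893.

0.089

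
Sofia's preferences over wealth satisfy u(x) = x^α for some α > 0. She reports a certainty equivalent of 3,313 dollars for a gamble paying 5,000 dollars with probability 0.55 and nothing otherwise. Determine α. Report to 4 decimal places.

The lottery's expected utility is 0.55·u(5000) + 0.45·u(0) = 0.55·5000^α (since u(0) = 0 for α > 0).
Setting u(3313) equal to that: 3313^α = 0.55·5000^α ⇒ (3313/5000)^α = 0.55.
Take logs: α = ln 0.55 / ln(3313/5000) ≈ 1.452528.

α ≈ 1.4525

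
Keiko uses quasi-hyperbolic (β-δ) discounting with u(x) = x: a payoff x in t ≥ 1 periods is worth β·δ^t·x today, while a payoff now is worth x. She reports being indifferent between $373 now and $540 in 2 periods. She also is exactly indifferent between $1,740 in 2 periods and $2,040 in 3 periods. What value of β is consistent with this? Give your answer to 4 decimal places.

The second indifference involves only future payoffs, so β cancels: β·δ^2·1740 = β·δ^3·2040, giving δ = 1740/2040 = 0.85294.
Now use the now-vs-future pair: 373 = β·δ^2·540 gives β = 373/(0.72751·540) ≈ 0.9495.

β ≈ 0.9495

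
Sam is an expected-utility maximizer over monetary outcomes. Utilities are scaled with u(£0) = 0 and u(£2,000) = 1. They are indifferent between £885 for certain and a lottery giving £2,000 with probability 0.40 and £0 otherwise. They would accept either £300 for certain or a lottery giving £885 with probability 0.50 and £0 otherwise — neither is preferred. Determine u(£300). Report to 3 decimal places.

First, u(£885) = 0.40·u(£2,000) + 0.60·u(£0) = 0.40.
Then u(£300) = 0.50·u(£885) + 0.50·u(£0) = 0.50·0.40 + 0.50·0.00 = 0.2000.

0.200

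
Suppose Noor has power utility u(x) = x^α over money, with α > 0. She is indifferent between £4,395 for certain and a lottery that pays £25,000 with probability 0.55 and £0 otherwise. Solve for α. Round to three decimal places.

EU(lottery) = 0.55·25000^α + 0.45·0 = 0.55·25000^α.
Equating: 4395^α = 0.55·25000^α, i.e. 0.1758^α = 0.55.
Taking logs: α·ln(4395/25000) = ln(0.55), so α = -0.597837 / -1.738408 ≈ 0.344.

α ≈ 0.344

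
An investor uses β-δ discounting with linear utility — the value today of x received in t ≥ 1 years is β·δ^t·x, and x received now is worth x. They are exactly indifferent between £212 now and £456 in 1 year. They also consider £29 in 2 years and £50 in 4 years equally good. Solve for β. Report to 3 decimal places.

β ≈ 0.610

The second indifference involves only future payoffs, so β cancels: β·δ^2·29 = β·δ^4·50, giving δ^2 = 29/50 = 0.58000, so δ = 0.76158.
Now use the now-vs-future pair: 212 = β·δ·456 gives β = 212/(0.76158·456) ≈ 0.610.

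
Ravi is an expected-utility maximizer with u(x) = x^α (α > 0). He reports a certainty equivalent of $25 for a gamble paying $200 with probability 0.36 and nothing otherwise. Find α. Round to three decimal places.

EU(lottery) = 0.36·200^α + 0.64·0 = 0.36·200^α.
Setting u(25) equal to that: 25^α = 0.36·200^α ⇒ (25/200)^α = 0.36.
Taking logs: α·ln(25/200) = ln(0.36), so α = -1.021651 / -2.079442 ≈ 0.491.

α ≈ 0.491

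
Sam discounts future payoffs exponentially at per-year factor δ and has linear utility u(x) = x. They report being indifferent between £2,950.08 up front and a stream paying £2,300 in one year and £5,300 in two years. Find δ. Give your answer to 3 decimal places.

δ ≈ 0.560

Present value of the stream is 2300·δ + 5300·δ². Indifference gives 2300δ + 5300δ² = 2950.08.
So 5300δ² + 2300δ − 2950.08 = 0.
By the quadratic formula (taking the positive root), δ = (−2300 + √67831696.00) / 10600 ≈ 0.560.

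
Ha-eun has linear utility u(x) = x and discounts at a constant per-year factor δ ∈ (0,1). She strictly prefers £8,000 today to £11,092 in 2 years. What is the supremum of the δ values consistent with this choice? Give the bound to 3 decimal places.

δ < 0.849

Comparing present values: 8000 > δ^2·11092.
Dividing by 11092: δ^2 < 0.72124. Both sides are positive, so the square root keeps the direction.
δ < 0.72124^(1/2) = 0.849.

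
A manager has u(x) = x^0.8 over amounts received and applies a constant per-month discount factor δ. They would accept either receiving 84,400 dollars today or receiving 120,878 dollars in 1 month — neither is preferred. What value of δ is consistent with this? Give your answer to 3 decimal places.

The payoff in 1 month is discounted by δ, so u(84400) = δ·u(120878) and δ = u(84400)/u(120878).
With u(x) = x^0.8: δ = 84400^0.8/120878^0.8 = (84400/120878)^0.8 = 0.75023.

δ ≈ 0.750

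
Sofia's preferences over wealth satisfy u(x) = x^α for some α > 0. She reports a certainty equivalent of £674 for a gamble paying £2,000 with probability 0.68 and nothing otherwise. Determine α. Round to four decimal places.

EU(lottery) = 0.68·2000^α + 0.32·0 = 0.68·2000^α.
Setting u(674) equal to that: 674^α = 0.68·2000^α ⇒ (674/2000)^α = 0.68.
Taking logs: α·ln(674/2000) = ln(0.68), so α = -0.3856625 / -1.0876723 ≈ 0.3546.

α ≈ 0.3546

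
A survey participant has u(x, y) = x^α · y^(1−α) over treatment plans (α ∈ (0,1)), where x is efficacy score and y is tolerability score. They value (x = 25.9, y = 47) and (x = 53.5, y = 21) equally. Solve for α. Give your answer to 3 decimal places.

The Cobb–Douglas utilities coincide, so 25.9^α·47^(1−α) = 53.5^α·21^(1−α).
Taking logs: α·ln 25.9 + (1−α)·ln 47 = α·ln 53.5 + (1−α)·ln 21, i.e. α·-0.725439 = (1−α)·-0.805625.
So α/(1−α) = (-0.805625)/(-0.725439) = 1.110534, and α = 1.110534/2.110534 ≈ 0.526.

α ≈ 0.526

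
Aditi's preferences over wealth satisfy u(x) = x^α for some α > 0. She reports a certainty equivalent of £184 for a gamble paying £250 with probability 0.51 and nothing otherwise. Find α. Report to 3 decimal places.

Since u(0) = 0, the lottery's EU is 0.51·250^α.
Setting u(184) equal to that: 184^α = 0.51·250^α ⇒ (184/250)^α = 0.51.
α = ln(0.51) / ln(184/250) = -0.673345/-0.306525 ≈ 2.197.

α ≈ 2.197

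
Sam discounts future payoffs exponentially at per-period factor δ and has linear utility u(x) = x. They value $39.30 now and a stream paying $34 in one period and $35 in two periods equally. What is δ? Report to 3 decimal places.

δ ≈ 0.680

Equating present values: 39.30 = 34δ + 35δ².
So 35δ² + 34δ − 39.30 = 0.
By the quadratic formula (taking the positive root), δ = (−34 + √6658.00) / 70 ≈ 0.680.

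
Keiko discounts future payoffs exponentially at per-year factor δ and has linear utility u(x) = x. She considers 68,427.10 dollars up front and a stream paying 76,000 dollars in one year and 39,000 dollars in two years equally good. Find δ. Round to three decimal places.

δ ≈ 0.670

The stream is worth 76000δ + 39000δ² today, so 76000δ + 39000δ² = 68427.10.
That is, 39000δ² + 76000δ − 68427.10 = 0, a quadratic in δ.
By the quadratic formula (taking the positive root), δ = (−76000 + √16450627600.00) / 78000 ≈ 0.670.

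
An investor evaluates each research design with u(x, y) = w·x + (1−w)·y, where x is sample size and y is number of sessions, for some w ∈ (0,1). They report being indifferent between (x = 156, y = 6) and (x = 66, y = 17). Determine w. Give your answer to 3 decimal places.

w = 0.109

u(156,6) = u(66,17) means w·156 + (1−w)·6 = w·66 + (1−w)·17.
Rearranging, 90·w − 11·(1−w) = 0.
Hence w = 11/(90+11) = 11/101 = 0.109.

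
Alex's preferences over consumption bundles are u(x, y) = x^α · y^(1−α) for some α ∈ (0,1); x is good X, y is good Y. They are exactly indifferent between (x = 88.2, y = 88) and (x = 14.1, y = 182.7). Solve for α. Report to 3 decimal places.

α ≈ 0.285

The Cobb–Douglas utilities coincide, so 88.2^α·88^(1−α) = 14.1^α·182.7^(1−α).
Rearrange to (88.2/14.1)^α = (182.7/88)^(1−α) and take logs: α·1.833432 = (1−α)·0.730509.
Thus α·(2.563941) = 0.730509, so α = 0.730509/2.563941 ≈ 0.285.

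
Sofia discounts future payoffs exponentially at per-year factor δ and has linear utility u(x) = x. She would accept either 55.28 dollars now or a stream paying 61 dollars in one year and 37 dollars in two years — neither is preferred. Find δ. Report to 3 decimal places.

δ ≈ 0.650

Equating present values: 55.28 = 61δ + 37δ².
Rearranged: 37δ² + 61δ − 55.28 = 0.
By the quadratic formula (taking the positive root), δ = (−61 + √11902.44) / 74 ≈ 0.650.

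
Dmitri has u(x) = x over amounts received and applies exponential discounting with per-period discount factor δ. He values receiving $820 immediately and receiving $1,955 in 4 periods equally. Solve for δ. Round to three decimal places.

δ ≈ 0.805

Equating discounted utilities: u(820) = δ^4·u(1955) ⇒ δ^4 = u(820)/u(1955).
With u(x) = x: δ^4 = 820/1955 = 0.41944.
Taking the 4th root: δ = 0.41944^(1/4) ≈ 0.805.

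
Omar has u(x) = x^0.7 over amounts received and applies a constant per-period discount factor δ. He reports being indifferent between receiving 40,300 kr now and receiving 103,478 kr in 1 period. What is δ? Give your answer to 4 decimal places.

Indifference means u(40300) = δ · u(103478), so δ = u(40300)/u(103478).
With u(x) = x^0.7: δ = 40300^0.7/103478^0.7 = (40300/103478)^0.7 = 0.51680.

δ ≈ 0.5168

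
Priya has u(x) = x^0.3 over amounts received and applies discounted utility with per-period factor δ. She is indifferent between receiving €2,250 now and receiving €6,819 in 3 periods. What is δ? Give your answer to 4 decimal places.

δ ≈ 0.8950

Indifference means u(2250) = δ^3 · u(6819), so δ^3 = u(2250)/u(6819).
With u(x) = x^0.3: δ^3 = 2250^0.3/6819^0.3 = (2250/6819)^0.3 = 0.71703.
Hence δ = (0.71703)^(1/3) = 0.895048.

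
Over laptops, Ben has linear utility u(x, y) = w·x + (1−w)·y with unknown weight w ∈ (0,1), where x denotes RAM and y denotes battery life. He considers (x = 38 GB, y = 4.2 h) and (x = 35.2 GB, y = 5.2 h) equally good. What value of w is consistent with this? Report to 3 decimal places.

Indifference: w·38 + (1−w)·4.2 = w·35.2 + (1−w)·5.2.
Rearranging, 2.8·w − 1·(1−w) = 0.
So w/(1−w) = 1/2.8 = 0.3571, giving w = 1/(2.8+1) = 0.263.

w = 0.263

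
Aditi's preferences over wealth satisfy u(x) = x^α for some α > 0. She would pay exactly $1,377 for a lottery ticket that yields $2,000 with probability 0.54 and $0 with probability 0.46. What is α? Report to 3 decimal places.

α ≈ 1.651

EU(lottery) = 0.54·2000^α + 0.46·0 = 0.54·2000^α.
Indifference: 1377^α = 0.54·2000^α, so (1377/2000)^α = 0.54.
α = ln(0.54) / ln(1377/2000) = -0.616186/-0.373240 ≈ 1.651.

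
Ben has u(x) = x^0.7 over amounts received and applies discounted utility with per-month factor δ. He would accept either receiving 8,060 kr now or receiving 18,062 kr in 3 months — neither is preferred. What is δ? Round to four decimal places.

δ ≈ 0.8284

The payoff in 3 months is discounted by δ^3, so u(8060) = δ^3·u(18062) and δ^3 = u(8060)/u(18062).
With u(x) = x^0.7: δ^3 = 8060^0.7/18062^0.7 = (8060/18062)^0.7 = 0.56846.
So δ = 0.56846^(1/3) ≈ 0.8284.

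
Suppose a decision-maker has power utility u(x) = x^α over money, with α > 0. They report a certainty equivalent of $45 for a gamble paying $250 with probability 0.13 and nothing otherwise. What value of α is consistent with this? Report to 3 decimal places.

α ≈ 1.190

The lottery's expected utility is 0.13·u(250) + 0.87·u(0) = 0.13·250^α (since u(0) = 0 for α > 0).
Equating: 45^α = 0.13·250^α, i.e. 0.1800^α = 0.13.
Take logs: α = ln 0.13 / ln(45/250) ≈ 1.18977.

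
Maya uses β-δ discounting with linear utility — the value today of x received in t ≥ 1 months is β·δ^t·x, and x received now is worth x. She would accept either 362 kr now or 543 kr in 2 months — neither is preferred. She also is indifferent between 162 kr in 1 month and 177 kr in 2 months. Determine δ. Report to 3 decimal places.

Both payoffs in the second observation are in the future, so β drops out: δ^1·162 = δ^2·177 ⇒ δ = 162/177 = 0.91525.

δ ≈ 0.915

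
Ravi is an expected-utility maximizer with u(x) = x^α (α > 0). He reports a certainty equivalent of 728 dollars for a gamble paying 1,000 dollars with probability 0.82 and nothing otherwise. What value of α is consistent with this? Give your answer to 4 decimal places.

Since u(0) = 0, the lottery's EU is 0.82·1000^α.
Indifference: 728^α = 0.82·1000^α, so (728/1000)^α = 0.82.
Take logs: α = ln 0.82 / ln(728/1000) ≈ 0.625132.

α ≈ 0.6251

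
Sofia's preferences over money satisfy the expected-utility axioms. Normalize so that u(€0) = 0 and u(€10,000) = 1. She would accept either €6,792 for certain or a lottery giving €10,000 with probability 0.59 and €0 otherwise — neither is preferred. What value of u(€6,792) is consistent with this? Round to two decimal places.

By the standard-gamble method, u(€6,792) is just the indifference probability on the best outcome: 0.59.

0.59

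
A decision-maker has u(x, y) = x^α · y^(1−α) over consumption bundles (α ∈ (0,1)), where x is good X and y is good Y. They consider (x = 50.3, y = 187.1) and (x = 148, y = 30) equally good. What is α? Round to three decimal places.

Indifference: 50.3^α · 187.1^(1−α) = 148^α · 30^(1−α).
Rearrange to (50.3/148)^α = (30/187.1)^(1−α) and take logs: α·-1.079207 = (1−α)·-1.830446.
With A = -1.079207 and B = -1.830446: α·A = (1−α)·B, so α = B/(A+B) = -1.830446/-2.909653 ≈ 0.629.

α ≈ 0.629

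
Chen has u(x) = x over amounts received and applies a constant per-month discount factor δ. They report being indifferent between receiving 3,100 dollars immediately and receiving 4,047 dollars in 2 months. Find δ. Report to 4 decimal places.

The payoff in 2 months is discounted by δ^2, so u(3100) = δ^2·u(4047) and δ^2 = u(3100)/u(4047).
With u(x) = x: δ^2 = 3100/4047 = 0.76600.
So δ = 0.76600^(1/2) ≈ 0.8752.

δ ≈ 0.8752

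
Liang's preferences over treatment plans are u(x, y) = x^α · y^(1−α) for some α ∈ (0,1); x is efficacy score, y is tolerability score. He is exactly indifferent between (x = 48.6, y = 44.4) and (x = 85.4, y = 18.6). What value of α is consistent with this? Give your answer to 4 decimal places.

α ≈ 0.6068

Set the two utilities equal: 48.6^α·44.4^(1−α) = 85.4^α·18.6^(1−α).
Rearrange to (48.6/85.4)^α = (18.6/44.4)^(1−α) and take logs: α·-0.5637226 = (1−α)·-0.8700779.
Thus α·(-1.4338005) = -0.8700779, so α = -0.8700779/-1.4338005 ≈ 0.6068.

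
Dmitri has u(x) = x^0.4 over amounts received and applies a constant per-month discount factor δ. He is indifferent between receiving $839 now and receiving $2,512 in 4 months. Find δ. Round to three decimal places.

The payoff in 4 months is discounted by δ^4, so u(839) = δ^4·u(2512) and δ^4 = u(839)/u(2512).
With u(x) = x^0.4: δ^4 = 839^0.4/2512^0.4 = (839/2512)^0.4 = 0.64491.
So δ = 0.64491^(1/4) ≈ 0.896.

δ ≈ 0.896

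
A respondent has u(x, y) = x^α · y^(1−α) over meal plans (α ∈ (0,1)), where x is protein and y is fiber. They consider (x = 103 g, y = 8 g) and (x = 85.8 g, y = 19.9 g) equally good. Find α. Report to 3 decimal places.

α ≈ 0.833

Indifference: 103^α · 8^(1−α) = 85.8^α · 19.9^(1−α).
Taking logs: α·ln 103 + (1−α)·ln 8 = α·ln 85.8 + (1−α)·ln 19.9, i.e. α·0.182710 = (1−α)·0.911278.
Thus α·(1.093988) = 0.911278, so α = 0.911278/1.093988 ≈ 0.833.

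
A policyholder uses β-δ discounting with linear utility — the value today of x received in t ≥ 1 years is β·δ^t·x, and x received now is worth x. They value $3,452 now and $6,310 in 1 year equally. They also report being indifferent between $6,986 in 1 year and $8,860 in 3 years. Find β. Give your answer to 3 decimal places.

From the later pair, β·δ^1·6986 = β·δ^3·8860; dividing through, δ^2 = 6986/8860 = 0.78849, so δ = 0.88797.
Now use the now-vs-future pair: 3452 = β·δ·6310 gives β = 3452/(0.88797·6310) ≈ 0.616.

β ≈ 0.616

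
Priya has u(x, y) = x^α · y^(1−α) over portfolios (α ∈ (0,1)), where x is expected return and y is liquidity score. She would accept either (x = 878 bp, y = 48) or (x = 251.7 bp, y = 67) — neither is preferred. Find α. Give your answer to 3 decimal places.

α ≈ 0.211

The Cobb–Douglas utilities coincide, so 878^α·48^(1−α) = 251.7^α·67^(1−α).
Taking logs: α·ln 878 + (1−α)·ln 48 = α·ln 251.7 + (1−α)·ln 67, i.e. α·1.249409 = (1−α)·0.333492.
So α/(1−α) = (0.333492)/(1.249409) = 0.266920, and α = 0.266920/1.266920 ≈ 0.211.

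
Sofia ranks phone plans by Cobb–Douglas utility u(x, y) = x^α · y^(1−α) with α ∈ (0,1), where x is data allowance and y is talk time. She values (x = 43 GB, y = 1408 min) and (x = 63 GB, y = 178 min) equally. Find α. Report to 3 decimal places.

α ≈ 0.844

The Cobb–Douglas utilities coincide, so 43^α·1408^(1−α) = 63^α·178^(1−α).
Rearrange to (43/63)^α = (178/1408)^(1−α) and take logs: α·-0.381935 = (1−α)·-2.068142.
With A = -0.381935 and B = -2.068142: α·A = (1−α)·B, so α = B/(A+B) = -2.068142/-2.450077 ≈ 0.844.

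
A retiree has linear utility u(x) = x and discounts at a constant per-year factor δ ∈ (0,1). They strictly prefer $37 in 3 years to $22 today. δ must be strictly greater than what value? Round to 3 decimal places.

δ > 0.841

Comparing present values: 22 < δ^3·37.
So δ^3 > 22/37 = 0.59459; taking the cube root of both positive sides preserves the inequality.
δ > 0.59459^(1/3) = 0.841.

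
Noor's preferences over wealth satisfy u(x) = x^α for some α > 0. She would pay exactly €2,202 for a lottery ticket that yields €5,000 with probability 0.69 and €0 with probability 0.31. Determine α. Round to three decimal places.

EU(lottery) = 0.69·5000^α + 0.31·0 = 0.69·5000^α.
Setting u(2202) equal to that: 2202^α = 0.69·5000^α ⇒ (2202/5000)^α = 0.69.
Take logs: α = ln 0.69 / ln(2202/5000) ≈ 0.45248.

α ≈ 0.452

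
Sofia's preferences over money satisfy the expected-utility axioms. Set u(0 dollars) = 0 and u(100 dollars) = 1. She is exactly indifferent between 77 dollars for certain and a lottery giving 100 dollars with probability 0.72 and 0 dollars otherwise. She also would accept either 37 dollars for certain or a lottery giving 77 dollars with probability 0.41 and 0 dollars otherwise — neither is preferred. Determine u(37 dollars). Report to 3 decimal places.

0.295

First, u(77 dollars) = 0.72·u(100 dollars) + 0.28·u(0 dollars) = 0.72.
Then u(37 dollars) = 0.41·u(77 dollars) + 0.59·u(0 dollars) = 0.41·0.72 + 0.59·0.00 = 0.2952.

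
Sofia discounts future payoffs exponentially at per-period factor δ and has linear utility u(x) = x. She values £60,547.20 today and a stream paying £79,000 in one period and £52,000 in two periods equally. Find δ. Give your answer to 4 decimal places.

δ ≈ 0.5600

Present value of the stream is 79000·δ + 52000·δ². Indifference gives 79000δ + 52000δ² = 60547.20.
That is, 52000δ² + 79000δ − 60547.20 = 0, a quadratic in δ.
By the quadratic formula (taking the positive root), δ = (−79000 + √18834817600.00) / 104000 ≈ 0.5600.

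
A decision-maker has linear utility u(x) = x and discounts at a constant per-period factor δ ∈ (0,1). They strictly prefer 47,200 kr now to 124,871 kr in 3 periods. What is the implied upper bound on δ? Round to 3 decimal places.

δ < 0.723

Comparing present values: 47200 > δ^3·124871.
Dividing by 124871: δ^3 < 0.37799. Both sides are positive, so the cube root keeps the direction.
δ < 0.37799^(1/3) = 0.723.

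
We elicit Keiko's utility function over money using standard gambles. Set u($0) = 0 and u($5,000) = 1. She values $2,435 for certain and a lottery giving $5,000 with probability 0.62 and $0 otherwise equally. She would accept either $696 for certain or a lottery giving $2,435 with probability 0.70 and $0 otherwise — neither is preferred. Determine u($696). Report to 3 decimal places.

The first gamble pins u($2,435): it must equal 0.62·1 + 0.38·0 = 0.62.
Chaining: u($696) = 0.70·0.62 + 0.30·0.00 = 0.4340.

0.434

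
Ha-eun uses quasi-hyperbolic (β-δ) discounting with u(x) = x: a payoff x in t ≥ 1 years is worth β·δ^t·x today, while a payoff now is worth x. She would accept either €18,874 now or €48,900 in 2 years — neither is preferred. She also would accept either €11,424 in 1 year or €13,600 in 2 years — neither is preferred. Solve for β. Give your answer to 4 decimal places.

The second indifference involves only future payoffs, so β cancels: β·δ^1·11424 = β·δ^2·13600, giving δ = 11424/13600 = 0.84000.
Substituting δ into 18874 = β·δ^2·48900: β = 18874/(34503.840) ≈ 0.5470.

β ≈ 0.5470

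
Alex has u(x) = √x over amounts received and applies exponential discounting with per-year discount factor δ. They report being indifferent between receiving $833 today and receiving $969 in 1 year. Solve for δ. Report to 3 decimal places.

δ ≈ 0.927

The payoff in 1 year is discounted by δ, so u(833) = δ·u(969) and δ = u(833)/u(969).
With u(x) = √x: δ = √833/√969 = √(833/969) = 0.92717.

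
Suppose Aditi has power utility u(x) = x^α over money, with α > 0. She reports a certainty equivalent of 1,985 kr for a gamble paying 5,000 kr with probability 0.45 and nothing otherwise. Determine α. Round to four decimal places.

EU(lottery) = 0.45·5000^α + 0.55·0 = 0.45·5000^α.
Equating: 1985^α = 0.45·5000^α, i.e. 0.3970^α = 0.45.
α = ln(0.45) / ln(1985/5000) = -0.7985077/-0.9238190 ≈ 0.8644.

α ≈ 0.8644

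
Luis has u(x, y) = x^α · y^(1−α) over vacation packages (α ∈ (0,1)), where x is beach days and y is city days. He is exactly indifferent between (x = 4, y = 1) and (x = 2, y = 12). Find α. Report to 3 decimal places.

α ≈ 0.782

The Cobb–Douglas utilities coincide, so 4^α·1^(1−α) = 2^α·12^(1−α).
Rearrange to (4/2)^α = (12/1)^(1−α) and take logs: α·0.693147 = (1−α)·2.484907.
Thus α·(3.178054) = 2.484907, so α = 2.484907/3.178054 ≈ 0.782.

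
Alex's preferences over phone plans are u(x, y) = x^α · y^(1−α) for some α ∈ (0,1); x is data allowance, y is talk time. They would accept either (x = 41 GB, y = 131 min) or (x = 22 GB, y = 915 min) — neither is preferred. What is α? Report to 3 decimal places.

Indifference: 41^α · 131^(1−α) = 22^α · 915^(1−α).
(41/22)^α = (915/131)^(1−α); take logs: α·ln(41/22) = (1−α)·ln(915/131), i.e. α·0.622530 = (1−α)·1.943727.
So α/(1−α) = (1.943727)/(0.622530) = 3.122303, and α = 3.122303/4.122303 ≈ 0.757.

α ≈ 0.757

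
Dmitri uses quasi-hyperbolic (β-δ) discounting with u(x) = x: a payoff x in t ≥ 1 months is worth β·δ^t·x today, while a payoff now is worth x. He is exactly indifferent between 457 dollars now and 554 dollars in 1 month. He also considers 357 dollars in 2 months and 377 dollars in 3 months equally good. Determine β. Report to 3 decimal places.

From the later pair, β·δ^2·357 = β·δ^3·377; dividing through, δ = 357/377 = 0.94695.
Substituting δ into 457 = β·δ·554: β = 457/(524.610) ≈ 0.871.

β ≈ 0.871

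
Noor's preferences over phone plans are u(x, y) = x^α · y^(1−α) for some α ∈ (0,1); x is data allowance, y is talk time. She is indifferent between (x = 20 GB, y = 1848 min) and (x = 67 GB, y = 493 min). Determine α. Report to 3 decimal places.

Indifference: 20^α · 1848^(1−α) = 67^α · 493^(1−α).
Rearrange to (20/67)^α = (493/1848)^(1−α) and take logs: α·-1.208960 = (1−α)·-1.321350.
Thus α·(-2.530310) = -1.321350, so α = -1.321350/-2.530310 ≈ 0.522.

α ≈ 0.522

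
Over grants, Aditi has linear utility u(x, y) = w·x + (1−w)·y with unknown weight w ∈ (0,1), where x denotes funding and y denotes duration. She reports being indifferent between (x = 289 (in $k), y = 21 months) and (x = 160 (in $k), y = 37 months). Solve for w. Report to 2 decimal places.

u(289,21) = u(160,37) means w·289 + (1−w)·21 = w·160 + (1−w)·37.
w·(289−160) = (1−w)·(37−21), i.e. w·129 = (1−w)·16.
So w/(1−w) = 16/129 = 0.1240, giving w = 16/(129+16) = 0.11.

w = 0.11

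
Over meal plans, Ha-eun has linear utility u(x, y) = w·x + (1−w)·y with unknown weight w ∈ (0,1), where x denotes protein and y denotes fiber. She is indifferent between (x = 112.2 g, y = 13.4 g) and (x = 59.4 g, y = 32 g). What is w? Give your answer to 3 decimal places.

u(112.2,13.4) = u(59.4,32) means w·112.2 + (1−w)·13.4 = w·59.4 + (1−w)·32.
Collecting terms: w·52.8 = (1−w)·18.6.
The marginal rate of substitution is 18.6/52.8, so w = 18.6/(52.8+18.6) = 0.261.

w = 0.261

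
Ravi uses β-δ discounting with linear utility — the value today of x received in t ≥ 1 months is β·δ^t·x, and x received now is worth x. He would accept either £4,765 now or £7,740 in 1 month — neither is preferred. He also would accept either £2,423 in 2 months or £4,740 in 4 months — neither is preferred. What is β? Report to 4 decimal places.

Both payoffs in the second observation are in the future, so β drops out: δ^2·2423 = δ^4·4740 ⇒ δ^2 = 2423/4740 = 0.51118, so δ = 0.71497.
Now use the now-vs-future pair: 4765 = β·δ·7740 gives β = 4765/(0.71497·7740) ≈ 0.8611.

β ≈ 0.8611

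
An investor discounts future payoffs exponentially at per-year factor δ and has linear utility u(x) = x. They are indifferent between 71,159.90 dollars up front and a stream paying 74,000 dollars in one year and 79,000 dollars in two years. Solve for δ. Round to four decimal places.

δ ≈ 0.5900

Equating present values: 71159.90 = 74000δ + 79000δ².
So 79000δ² + 74000δ − 71159.90 = 0.
By the quadratic formula (taking the positive root), δ = (−74000 + √27962528400.00) / 158000 ≈ 0.5900.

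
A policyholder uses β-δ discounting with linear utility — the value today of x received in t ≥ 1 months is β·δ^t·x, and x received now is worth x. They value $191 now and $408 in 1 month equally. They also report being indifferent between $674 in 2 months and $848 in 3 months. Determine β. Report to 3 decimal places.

β ≈ 0.589

From the later pair, β·δ^2·674 = β·δ^3·848; dividing through, δ = 674/848 = 0.79481.
Substituting δ into 191 = β·δ·408: β = 191/(324.283) ≈ 0.589.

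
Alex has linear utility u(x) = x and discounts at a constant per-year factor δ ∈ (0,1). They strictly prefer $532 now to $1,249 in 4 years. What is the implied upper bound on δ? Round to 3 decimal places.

Under u(x) = x this choice says 532 > δ^4·1249.
Hence δ^4 < 532/1249 = 0.42594, and x ↦ x^(1/4) is increasing on (0,∞).
δ < (532/1249)^(1/4) ≈ 0.808.

δ < 0.808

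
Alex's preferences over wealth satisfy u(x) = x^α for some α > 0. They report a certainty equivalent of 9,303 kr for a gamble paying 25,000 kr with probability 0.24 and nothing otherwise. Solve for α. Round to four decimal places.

Since u(0) = 0, the lottery's EU is 0.24·25000^α.
Setting u(9303) equal to that: 9303^α = 0.24·25000^α ⇒ (9303/25000)^α = 0.24.
Taking logs: α·ln(9303/25000) = ln(0.24), so α = -1.4271164 / -0.9885389 ≈ 1.4437.

α ≈ 1.4437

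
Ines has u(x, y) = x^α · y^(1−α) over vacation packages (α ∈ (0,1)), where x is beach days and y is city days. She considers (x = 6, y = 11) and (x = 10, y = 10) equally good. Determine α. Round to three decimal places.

Indifference: 6^α · 11^(1−α) = 10^α · 10^(1−α).
(6/10)^α = (10/11)^(1−α); take logs: α·ln(6/10) = (1−α)·ln(10/11), i.e. α·-0.510826 = (1−α)·-0.095310.
With A = -0.510826 and B = -0.095310: α·A = (1−α)·B, so α = B/(A+B) = -0.095310/-0.606136 ≈ 0.157.

α ≈ 0.157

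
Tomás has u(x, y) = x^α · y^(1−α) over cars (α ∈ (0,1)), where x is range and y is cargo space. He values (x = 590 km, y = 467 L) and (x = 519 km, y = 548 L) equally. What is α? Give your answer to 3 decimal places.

α ≈ 0.555

Set the two utilities equal: 590^α·467^(1−α) = 519^α·548^(1−α).
Rearrange to (590/519)^α = (548/467)^(1−α) and take logs: α·0.128219 = (1−α)·0.159946.
Thus α·(0.288165) = 0.159946, so α = 0.159946/0.288165 ≈ 0.555.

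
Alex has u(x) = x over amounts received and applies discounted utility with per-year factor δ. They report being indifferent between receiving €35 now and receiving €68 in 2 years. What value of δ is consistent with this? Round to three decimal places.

The payoff in 2 years is discounted by δ^2, so u(35) = δ^2·u(68) and δ^2 = u(35)/u(68).
With u(x) = x: δ^2 = 35/68 = 0.51471.
Taking the square root: δ = 0.51471^(1/2) ≈ 0.717.

δ ≈ 0.717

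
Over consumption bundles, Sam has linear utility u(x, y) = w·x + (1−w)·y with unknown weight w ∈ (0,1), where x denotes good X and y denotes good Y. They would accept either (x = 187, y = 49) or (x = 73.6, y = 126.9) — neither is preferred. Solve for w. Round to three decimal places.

Equating utilities: w·187 + (1−w)·49 = w·73.6 + (1−w)·126.9.
Rearranging, 113.4·w − 77.9·(1−w) = 0.
So w/(1−w) = 77.9/113.4 = 0.6869, giving w = 77.9/(113.4+77.9) = 0.407.

w = 0.407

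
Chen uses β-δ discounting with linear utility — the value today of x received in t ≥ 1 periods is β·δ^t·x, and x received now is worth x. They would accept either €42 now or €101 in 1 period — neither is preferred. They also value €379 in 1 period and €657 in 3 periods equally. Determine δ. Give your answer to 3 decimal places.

δ ≈ 0.760

The second indifference involves only future payoffs, so β cancels: β·δ^1·379 = β·δ^3·657, giving δ^2 = 379/657 = 0.57686, so δ = 0.75952.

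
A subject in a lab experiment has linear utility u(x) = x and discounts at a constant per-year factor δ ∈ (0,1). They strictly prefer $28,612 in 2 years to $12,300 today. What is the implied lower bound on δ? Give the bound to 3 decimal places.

δ > 0.656

The preference means 12300 < δ^2·28612.
Hence δ^2 > 12300/28612 = 0.42989, and x ↦ x^(1/2) is increasing on (0,∞).
δ > 0.42989^(1/2) = 0.656.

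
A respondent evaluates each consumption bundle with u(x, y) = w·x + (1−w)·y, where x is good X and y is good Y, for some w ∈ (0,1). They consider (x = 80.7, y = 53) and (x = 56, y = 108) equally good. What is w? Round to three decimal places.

Equating utilities: w·80.7 + (1−w)·53 = w·56 + (1−w)·108.
Collecting terms: w·24.7 = (1−w)·55.
The marginal rate of substitution is 55/24.7, so w = 55/(24.7+55) = 0.690.

w = 0.690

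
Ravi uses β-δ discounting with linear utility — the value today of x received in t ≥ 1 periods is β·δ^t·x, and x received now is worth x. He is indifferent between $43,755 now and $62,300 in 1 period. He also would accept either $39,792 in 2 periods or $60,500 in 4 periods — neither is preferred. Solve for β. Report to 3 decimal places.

Both payoffs in the second observation are in the future, so β drops out: δ^2·39792 = δ^4·60500 ⇒ δ^2 = 39792/60500 = 0.65772, so δ = 0.81100.
Now use the now-vs-future pair: 43755 = β·δ·62300 gives β = 43755/(0.81100·62300) ≈ 0.866.

β ≈ 0.866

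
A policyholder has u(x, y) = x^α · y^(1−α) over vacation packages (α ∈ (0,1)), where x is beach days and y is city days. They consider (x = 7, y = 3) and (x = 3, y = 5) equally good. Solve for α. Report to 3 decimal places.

The Cobb–Douglas utilities coincide, so 7^α·3^(1−α) = 3^α·5^(1−α).
(7/3)^α = (5/3)^(1−α); take logs: α·ln(7/3) = (1−α)·ln(5/3), i.e. α·0.847298 = (1−α)·0.510826.
So α/(1−α) = (0.510826)/(0.847298) = 0.602888, and α = 0.602888/1.602888 ≈ 0.376.

α ≈ 0.376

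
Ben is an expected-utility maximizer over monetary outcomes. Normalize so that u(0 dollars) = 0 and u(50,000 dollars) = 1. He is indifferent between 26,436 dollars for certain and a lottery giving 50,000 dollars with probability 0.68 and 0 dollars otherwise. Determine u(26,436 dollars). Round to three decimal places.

By the standard-gamble method, u(26,436 dollars) is just the indifference probability on the best outcome: 0.68.

0.680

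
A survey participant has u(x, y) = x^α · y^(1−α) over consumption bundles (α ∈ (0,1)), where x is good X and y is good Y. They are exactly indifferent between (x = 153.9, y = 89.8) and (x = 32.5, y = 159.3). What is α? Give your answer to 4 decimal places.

α ≈ 0.2693

Set the two utilities equal: 153.9^α·89.8^(1−α) = 32.5^α·159.3^(1−α).
(153.9/32.5)^α = (159.3/89.8)^(1−α); take logs: α·ln(153.9/32.5) = (1−α)·ln(159.3/89.8), i.e. α·1.5550630 = (1−α)·0.5732042.
So α/(1−α) = (0.5732042)/(1.5550630) = 0.3686051, and α = 0.3686051/1.3686051 ≈ 0.2693.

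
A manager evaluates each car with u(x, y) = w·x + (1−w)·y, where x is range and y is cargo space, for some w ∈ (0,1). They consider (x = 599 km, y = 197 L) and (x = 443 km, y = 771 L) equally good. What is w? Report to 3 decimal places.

u(599,197) = u(443,771) means w·599 + (1−w)·197 = w·443 + (1−w)·771.
Rearranging, 156·w − 574·(1−w) = 0.
The marginal rate of substitution is 574/156, so w = 574/(156+574) = 0.786.

w = 0.786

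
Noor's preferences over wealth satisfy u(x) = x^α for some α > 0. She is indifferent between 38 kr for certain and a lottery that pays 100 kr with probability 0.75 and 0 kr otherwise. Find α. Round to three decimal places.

α ≈ 0.297

EU(lottery) = 0.75·100^α + 0.25·0 = 0.75·100^α.
Equating: 38^α = 0.75·100^α, i.e. 0.3800^α = 0.75.
Take logs: α = ln 0.75 / ln(38/100) ≈ 0.29732.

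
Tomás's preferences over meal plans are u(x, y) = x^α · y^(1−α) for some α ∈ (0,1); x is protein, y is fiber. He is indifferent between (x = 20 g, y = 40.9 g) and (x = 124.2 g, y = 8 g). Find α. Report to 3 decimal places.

α ≈ 0.472

Set the two utilities equal: 20^α·40.9^(1−α) = 124.2^α·8^(1−α).
(20/124.2)^α = (8/40.9)^(1−α); take logs: α·ln(20/124.2) = (1−α)·ln(8/40.9), i.e. α·-1.826161 = (1−α)·-1.631689.
With A = -1.826161 and B = -1.631689: α·A = (1−α)·B, so α = B/(A+B) = -1.631689/-3.457850 ≈ 0.472.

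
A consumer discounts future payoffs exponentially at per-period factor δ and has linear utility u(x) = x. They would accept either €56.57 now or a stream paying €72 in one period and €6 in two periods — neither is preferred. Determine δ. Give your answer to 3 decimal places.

δ ≈ 0.740

Equating present values: 56.57 = 72δ + 6δ².
So 6δ² + 72δ − 56.57 = 0.
By the quadratic formula (taking the positive root), δ = (−72 + √6541.68) / 12 ≈ 0.740.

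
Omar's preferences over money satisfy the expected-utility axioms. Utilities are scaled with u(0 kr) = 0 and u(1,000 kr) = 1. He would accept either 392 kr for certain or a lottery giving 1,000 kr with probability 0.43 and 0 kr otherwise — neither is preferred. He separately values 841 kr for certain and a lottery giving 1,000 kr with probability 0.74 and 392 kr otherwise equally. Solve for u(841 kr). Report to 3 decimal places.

First, u(392 kr) = 0.43·u(1,000 kr) + 0.57·u(0 kr) = 0.43.
Then u(841 kr) = 0.74·u(1,000 kr) + 0.26·u(392 kr) = 0.74·1.00 + 0.26·0.43 = 0.8518.

0.852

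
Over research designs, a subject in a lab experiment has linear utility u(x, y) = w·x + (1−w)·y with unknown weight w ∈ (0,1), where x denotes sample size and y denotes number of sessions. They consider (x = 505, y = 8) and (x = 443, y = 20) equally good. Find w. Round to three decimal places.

u(505,8) = u(443,20) means w·505 + (1−w)·8 = w·443 + (1−w)·20.
Rearranging, 62·w − 12·(1−w) = 0.
So w/(1−w) = 12/62 = 0.1935, giving w = 12/(62+12) = 0.162.

w = 0.162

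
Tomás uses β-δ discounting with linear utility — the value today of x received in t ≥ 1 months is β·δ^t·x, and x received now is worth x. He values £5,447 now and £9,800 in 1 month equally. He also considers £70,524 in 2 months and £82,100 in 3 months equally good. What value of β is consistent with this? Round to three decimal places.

Both payoffs in the second observation are in the future, so β drops out: δ^2·70524 = δ^3·82100 ⇒ δ = 70524/82100 = 0.85900.
Substituting δ into 5447 = β·δ·9800: β = 5447/(8418.212) ≈ 0.647.

β ≈ 0.647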